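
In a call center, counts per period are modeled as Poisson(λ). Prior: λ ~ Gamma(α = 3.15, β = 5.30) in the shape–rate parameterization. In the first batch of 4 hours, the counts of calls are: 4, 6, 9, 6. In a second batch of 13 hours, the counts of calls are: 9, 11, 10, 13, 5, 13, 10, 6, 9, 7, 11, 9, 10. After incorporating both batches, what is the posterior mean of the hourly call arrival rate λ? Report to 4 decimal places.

With a Gamma(shape α, rate β) prior, the Poisson likelihood is conjugate: the posterior is Gamma(α + ΣXᵢ, β + n).
Batch 1: sum of counts S = 25 over n = 4 hours.
After batch 1: Gamma(α+S, β+n) = Gamma(3.15+25, 5.30+4) = Gamma(28.15, 9.30).
Batch 2: sum of counts S = 123 over n = 13 hours.
After batch 2: Gamma(α+S, β+n) = Gamma(28.15+123, 9.30+13) = Gamma(151.15, 22.30).
Posterior mean = α/β = 151.15/22.30 = 6.7780.

6.7780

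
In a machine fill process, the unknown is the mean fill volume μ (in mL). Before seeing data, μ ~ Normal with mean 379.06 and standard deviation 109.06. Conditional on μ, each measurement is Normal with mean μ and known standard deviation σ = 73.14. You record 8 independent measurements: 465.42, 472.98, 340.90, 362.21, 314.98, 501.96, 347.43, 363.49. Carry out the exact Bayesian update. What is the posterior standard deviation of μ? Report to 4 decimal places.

For Normal data with known variance σ², a Normal(μ₀, σ₀²) prior on μ is conjugate. Posterior precision = 1/σ₀² + n/σ²; posterior mean is the precision-weighted average of μ₀ and x̄.
σ₀² = 109.06² = 11894.0836, σ² = 73.14² = 5349.4596; σ² + n·σ₀² = 5349.4596 + 8·11894.0836 = 100502.1284.
Posterior precision = 1/σ₀² + n/σ² = 1/11894.0836 + 8/5349.4596 = (σ² + n·σ₀²)/(σ₀²σ²) = 100502.1284/(11894.0836·5349.4596); posterior variance σₙ² = σ₀²σ²/(σ² + n·σ₀²) = 11894.0836·5349.4596/100502.1284 = 633.090271.
Posterior SD = √σₙ² = √(11894.0836·5349.4596/100502.1284) = 25.1613.

25.1613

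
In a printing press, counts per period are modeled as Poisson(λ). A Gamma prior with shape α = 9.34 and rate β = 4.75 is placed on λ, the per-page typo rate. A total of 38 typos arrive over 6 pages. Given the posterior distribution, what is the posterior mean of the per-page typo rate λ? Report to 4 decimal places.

With a Gamma(shape α, rate β) prior, the Poisson likelihood is conjugate: the posterior is Gamma(α + ΣXᵢ, β + n).
Posterior: Gamma(α+S, β+n) = Gamma(9.34+38, 4.75+6) = Gamma(47.34, 10.75).
Posterior mean = α/β = 47.34/10.75 = 4.4037.

4.4037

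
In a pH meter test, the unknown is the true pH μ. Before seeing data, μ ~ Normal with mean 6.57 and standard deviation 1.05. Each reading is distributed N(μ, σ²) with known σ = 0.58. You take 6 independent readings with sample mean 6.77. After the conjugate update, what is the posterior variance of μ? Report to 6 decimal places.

0.053353

For Normal data with known variance σ², a Normal(μ₀, σ₀²) prior on μ is conjugate. Posterior precision = 1/σ₀² + n/σ²; posterior mean is the precision-weighted average of μ₀ and x̄.
σ₀² = 1.05² = 1.1025, σ² = 0.58² = 0.3364; σ² + n·σ₀² = 0.3364 + 6·1.1025 = 6.9514.
Posterior precision = 1/σ₀² + n/σ² = 1/1.1025 + 6/0.3364 = (σ² + n·σ₀²)/(σ₀²σ²) = 6.9514/(1.1025·0.3364); posterior variance σₙ² = σ₀²σ²/(σ² + n·σ₀²) = 1.1025·0.3364/6.9514 = 0.053353.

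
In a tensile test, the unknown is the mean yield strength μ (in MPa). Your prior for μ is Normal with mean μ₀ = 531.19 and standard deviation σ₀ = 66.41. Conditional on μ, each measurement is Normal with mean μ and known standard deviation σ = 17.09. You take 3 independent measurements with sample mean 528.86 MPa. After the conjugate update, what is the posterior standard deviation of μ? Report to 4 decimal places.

For Normal data with known variance σ², a Normal(μ₀, σ₀²) prior on μ is conjugate. Posterior precision = 1/σ₀² + n/σ²; posterior mean is the precision-weighted average of μ₀ and x̄.
σ₀² = 66.41² = 4410.2881, σ² = 17.09² = 292.0681; σ² + n·σ₀² = 292.0681 + 3·4410.2881 = 13522.9324.
Posterior precision = 1/σ₀² + n/σ² = 1/4410.2881 + 3/292.0681 = (σ² + n·σ₀²)/(σ₀²σ²) = 13522.9324/(4410.2881·292.0681); posterior variance σₙ² = σ₀²σ²/(σ² + n·σ₀²) = 4410.2881·292.0681/13522.9324 = 95.253339.
Posterior SD = √σₙ² = √(4410.2881·292.0681/13522.9324) = 9.7598.

9.7598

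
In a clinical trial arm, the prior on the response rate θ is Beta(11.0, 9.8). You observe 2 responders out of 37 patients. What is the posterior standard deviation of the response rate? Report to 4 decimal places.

The Beta prior is conjugate to a Binomial/Bernoulli likelihood; the update adds successes to α and failures to β.
Posterior: Beta(α+k, β+n−k) = Beta(11.0+2, 9.8+35) = Beta(13.0, 44.8).
Var = αβ/((α+β)²(α+β+1)) = 13.0·44.8/(57.8²·58.8) = 0.00296475; SD = √0.00296475 = 0.0544.

0.0544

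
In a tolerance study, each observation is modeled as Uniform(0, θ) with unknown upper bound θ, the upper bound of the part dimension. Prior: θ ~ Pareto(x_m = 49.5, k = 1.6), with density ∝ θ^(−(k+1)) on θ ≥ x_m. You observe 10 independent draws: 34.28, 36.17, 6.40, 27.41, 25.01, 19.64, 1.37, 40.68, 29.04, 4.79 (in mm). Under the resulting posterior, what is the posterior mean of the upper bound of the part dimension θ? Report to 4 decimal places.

54.1698

A Pareto(scale x_m, shape k) prior on the upper bound θ of Uniform(0, θ) is conjugate: posterior is Pareto(max(x_m, max xᵢ), k + n).
Sample maximum = 40.68; prior scale x_m = 49.5 → posterior scale = max = 49.50.
Posterior shape = 1.6 + 10 = 11.6.
E[θ|data] = k·x_m/(k−1) = 11.6·49.50/10.6 = 54.1698.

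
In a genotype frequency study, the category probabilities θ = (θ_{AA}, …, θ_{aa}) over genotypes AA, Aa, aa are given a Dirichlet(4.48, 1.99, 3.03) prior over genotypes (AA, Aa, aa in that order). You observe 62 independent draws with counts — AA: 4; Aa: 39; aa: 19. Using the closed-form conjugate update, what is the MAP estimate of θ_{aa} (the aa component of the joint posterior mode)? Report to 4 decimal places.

The Dirichlet prior is conjugate to the Multinomial likelihood: each posterior αⱼ = prior αⱼ + observed count nⱼ.
Posterior concentration: (8.48, 40.99, 22.03), total = 71.50.
Joint mode component: (α_{aa}−1)/(Σα−K) = 21.03/68.50 = 0.3070.

0.3070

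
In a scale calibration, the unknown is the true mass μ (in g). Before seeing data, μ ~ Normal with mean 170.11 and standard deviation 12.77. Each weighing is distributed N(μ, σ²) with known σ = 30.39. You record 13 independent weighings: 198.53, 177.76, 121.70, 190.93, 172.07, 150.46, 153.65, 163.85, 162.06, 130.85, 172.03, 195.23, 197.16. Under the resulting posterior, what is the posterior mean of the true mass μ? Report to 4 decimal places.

168.7624

For Normal data with known variance σ², a Normal(μ₀, σ₀²) prior on μ is conjugate. Posterior precision = 1/σ₀² + n/σ²; posterior mean is the precision-weighted average of μ₀ and x̄.
Σxᵢ = 198.53 + 177.76 + 121.70 + 190.93 + 172.07 + 150.46 + 153.65 + 163.85 + 162.06 + 130.85 + 172.03 + 195.23 + 197.16 = 2186.28, so n·x̄ = 2186.28.
σ₀² = 12.77² = 163.0729, σ² = 30.39² = 923.5521; σ² + n·σ₀² = 923.5521 + 13·163.0729 = 3043.4998.
Posterior mean = (μ₀/σ₀² + n·x̄/σ²)/(1/σ₀² + n/σ²) = (σ²·μ₀ + σ₀²·n·x̄)/(σ² + n·σ₀²) = (923.5521·170.11 + 163.0729·2186.28)/3043.4998 = 513628.467543/3043.4998 = 168.7624.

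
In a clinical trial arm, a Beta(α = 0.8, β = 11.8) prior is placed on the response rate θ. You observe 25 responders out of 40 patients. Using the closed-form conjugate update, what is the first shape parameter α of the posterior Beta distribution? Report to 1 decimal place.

25.8

The Beta prior is conjugate to a Binomial/Bernoulli likelihood; the update adds successes to α and failures to β.
Posterior: Beta(α+k, β+n−k) = Beta(0.8+25, 11.8+15) = Beta(25.8, 26.8).
Posterior α = 25.8.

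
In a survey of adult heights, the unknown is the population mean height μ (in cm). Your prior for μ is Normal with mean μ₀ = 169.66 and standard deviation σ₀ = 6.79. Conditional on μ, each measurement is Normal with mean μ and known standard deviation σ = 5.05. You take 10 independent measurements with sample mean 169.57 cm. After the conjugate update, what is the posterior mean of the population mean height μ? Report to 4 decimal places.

For Normal data with known variance σ², a Normal(μ₀, σ₀²) prior on μ is conjugate. Posterior precision = 1/σ₀² + n/σ²; posterior mean is the precision-weighted average of μ₀ and x̄.
n·x̄ = 10·169.57 = 1695.7.
σ₀² = 6.79² = 46.1041, σ² = 5.05² = 25.5025; σ² + n·σ₀² = 25.5025 + 10·46.1041 = 486.5435.
Posterior mean = (μ₀/σ₀² + n·x̄/σ²)/(1/σ₀² + n/σ²) = (σ²·μ₀ + σ₀²·n·x̄)/(σ² + n·σ₀²) = (25.5025·169.66 + 46.1041·1695.7)/486.5435 = 82505.47652/486.5435 = 169.5747.

169.5747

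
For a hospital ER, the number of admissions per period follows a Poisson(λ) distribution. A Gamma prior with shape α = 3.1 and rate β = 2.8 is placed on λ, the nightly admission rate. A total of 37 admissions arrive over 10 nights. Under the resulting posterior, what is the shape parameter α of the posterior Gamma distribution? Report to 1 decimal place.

With a Gamma(shape α, rate β) prior, the Poisson likelihood is conjugate: the posterior is Gamma(α + ΣXᵢ, β + n).
Posterior: Gamma(α+S, β+n) = Gamma(3.1+37, 2.8+10) = Gamma(40.1, 12.8).
Posterior α = 40.1.

40.1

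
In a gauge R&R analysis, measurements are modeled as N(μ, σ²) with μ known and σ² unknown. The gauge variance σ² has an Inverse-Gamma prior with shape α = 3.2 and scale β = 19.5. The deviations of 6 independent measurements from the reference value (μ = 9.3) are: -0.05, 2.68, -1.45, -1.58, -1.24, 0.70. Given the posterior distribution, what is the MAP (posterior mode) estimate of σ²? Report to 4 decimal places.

With known mean μ and an Inverse-Gamma(α, β) prior on σ², the Normal likelihood is conjugate: posterior is Inv-Gamma(α + n/2, β + Σ(xᵢ−μ)²/2).
Σ(xᵢ−μ)² = (-0.05)² + (2.68)² + (-1.45)² + (-1.58)² + (-1.24)² + (0.70)² = 13.8114.
Posterior: Inv-Gamma(3.2 + 6/2, 19.5 + 13.8114/2) = Inv-Gamma(6.20, 26.40570).
Mode = β/(α+1) = 26.40570/7.20 = 3.6675.

3.6675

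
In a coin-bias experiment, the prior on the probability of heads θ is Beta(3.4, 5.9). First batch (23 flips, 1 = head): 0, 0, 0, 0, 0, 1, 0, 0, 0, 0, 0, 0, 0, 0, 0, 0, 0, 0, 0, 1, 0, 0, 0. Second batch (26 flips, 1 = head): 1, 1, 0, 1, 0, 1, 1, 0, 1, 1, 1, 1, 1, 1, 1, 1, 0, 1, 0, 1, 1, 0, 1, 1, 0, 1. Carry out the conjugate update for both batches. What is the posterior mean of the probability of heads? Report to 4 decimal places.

0.4185

The Beta prior is conjugate to a Binomial/Bernoulli likelihood; the update adds successes to α and failures to β.
After batch 1: Beta(3.4+2, 5.9+21) = Beta(5.4, 26.9).
After batch 2: Beta(5.4+19, 26.9+7) = Beta(24.4, 33.9).
Posterior mean = α/(α+β) = 24.4/58.3 = 0.4185.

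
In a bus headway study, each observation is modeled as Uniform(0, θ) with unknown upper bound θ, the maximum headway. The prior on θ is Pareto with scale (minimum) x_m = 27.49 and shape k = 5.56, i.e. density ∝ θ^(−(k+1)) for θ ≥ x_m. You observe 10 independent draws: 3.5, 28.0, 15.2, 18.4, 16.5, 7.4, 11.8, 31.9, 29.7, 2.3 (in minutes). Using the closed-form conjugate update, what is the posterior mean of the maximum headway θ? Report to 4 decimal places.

A Pareto(scale x_m, shape k) prior on the upper bound θ of Uniform(0, θ) is conjugate: posterior is Pareto(max(x_m, max xᵢ), k + n).
Sample maximum = 31.9; prior scale x_m = 27.49 → posterior scale = max = 31.90.
Posterior shape = 5.56 + 10 = 15.56.
E[θ|data] = k·x_m/(k−1) = 15.56·31.90/14.56 = 34.0909.

34.0909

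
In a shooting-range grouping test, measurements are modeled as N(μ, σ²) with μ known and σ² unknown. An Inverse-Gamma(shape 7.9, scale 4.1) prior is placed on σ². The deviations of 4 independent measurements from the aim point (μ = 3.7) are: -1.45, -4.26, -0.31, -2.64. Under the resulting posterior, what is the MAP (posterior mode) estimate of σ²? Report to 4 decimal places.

1.6292

With known mean μ and an Inverse-Gamma(α, β) prior on σ², the Normal likelihood is conjugate: posterior is Inv-Gamma(α + n/2, β + Σ(xᵢ−μ)²/2).
Σ(xᵢ−μ)² = (-1.45)² + (-4.26)² + (-0.31)² + (-2.64)² = 27.3158.
Posterior: Inv-Gamma(7.9 + 4/2, 4.1 + 27.3158/2) = Inv-Gamma(9.90, 17.75790).
Mode = β/(α+1) = 17.75790/10.90 = 1.6292.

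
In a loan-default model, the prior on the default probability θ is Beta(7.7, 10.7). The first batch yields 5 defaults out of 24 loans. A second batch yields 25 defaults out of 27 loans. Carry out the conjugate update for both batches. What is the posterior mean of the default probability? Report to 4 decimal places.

The Beta prior is conjugate to a Binomial/Bernoulli likelihood; the update adds successes to α and failures to β.
After batch 1: Beta(7.7+5, 10.7+19) = Beta(12.7, 29.7).
After batch 2: Beta(12.7+25, 29.7+2) = Beta(37.7, 31.7).
Posterior mean = α/(α+β) = 37.7/69.4 = 0.5432.

0.5432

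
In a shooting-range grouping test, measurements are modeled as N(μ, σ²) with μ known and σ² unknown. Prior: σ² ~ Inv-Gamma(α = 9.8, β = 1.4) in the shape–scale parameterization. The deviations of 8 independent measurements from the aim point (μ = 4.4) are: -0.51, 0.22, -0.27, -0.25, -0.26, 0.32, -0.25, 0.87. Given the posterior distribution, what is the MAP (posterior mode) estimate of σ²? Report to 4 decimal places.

0.1430

With known mean μ and an Inverse-Gamma(α, β) prior on σ², the Normal likelihood is conjugate: posterior is Inv-Gamma(α + n/2, β + Σ(xᵢ−μ)²/2).
Σ(xᵢ−μ)² = (-0.51)² + (0.22)² + (-0.27)² + (-0.25)² + (-0.26)² + (0.32)² + (-0.25)² + (0.87)² = 1.4333.
Posterior: Inv-Gamma(9.8 + 8/2, 1.4 + 1.4333/2) = Inv-Gamma(13.80, 2.11665).
Mode = β/(α+1) = 2.11665/14.80 = 0.1430.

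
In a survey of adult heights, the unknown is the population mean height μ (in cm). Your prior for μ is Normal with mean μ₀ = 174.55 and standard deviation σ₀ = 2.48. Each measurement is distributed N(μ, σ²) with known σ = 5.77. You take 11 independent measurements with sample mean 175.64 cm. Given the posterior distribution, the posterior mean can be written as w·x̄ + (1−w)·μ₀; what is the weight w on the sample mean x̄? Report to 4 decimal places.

0.6702

For Normal data with known variance σ², a Normal(μ₀, σ₀²) prior on μ is conjugate. Posterior precision = 1/σ₀² + n/σ²; posterior mean is the precision-weighted average of μ₀ and x̄.
σ₀² = 2.48² = 6.1504, σ² = 5.77² = 33.2929. Prior precision 1/σ₀² = 1/6.1504; data precision n/σ² = 11/33.2929.
w = (n/σ²)/(1/σ₀² + n/σ²) = n·σ₀²/(σ² + n·σ₀²) = 11·6.1504/(33.2929 + 11·6.1504) = 67.6544/100.9473 = 0.6702.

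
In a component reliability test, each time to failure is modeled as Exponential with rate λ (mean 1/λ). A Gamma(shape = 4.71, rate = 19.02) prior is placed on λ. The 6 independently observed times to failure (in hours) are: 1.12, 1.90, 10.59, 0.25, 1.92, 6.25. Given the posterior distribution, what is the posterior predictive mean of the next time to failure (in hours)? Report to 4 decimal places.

4.2276

With a Gamma(shape α, rate β) prior on the exponential rate λ, the posterior after n observations with total T = Σxᵢ is Gamma(α+n, β+T).
Sum of observations T = 22.03 hours; n = 6.
Posterior: Gamma(4.71+6, 19.02+22.03) = Gamma(10.71, 41.05).
The predictive distribution for the next observation is Lomax; its mean is β/(α−1) = 41.05/9.71 = 4.2276.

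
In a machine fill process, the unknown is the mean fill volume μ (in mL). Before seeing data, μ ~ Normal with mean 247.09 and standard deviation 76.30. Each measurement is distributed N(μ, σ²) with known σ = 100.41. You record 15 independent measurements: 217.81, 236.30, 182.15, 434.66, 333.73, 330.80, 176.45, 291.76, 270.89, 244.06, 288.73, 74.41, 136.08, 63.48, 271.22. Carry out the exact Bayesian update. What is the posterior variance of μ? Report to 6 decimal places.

For Normal data with known variance σ², a Normal(μ₀, σ₀²) prior on μ is conjugate. Posterior precision = 1/σ₀² + n/σ²; posterior mean is the precision-weighted average of μ₀ and x̄.
σ₀² = 76.30² = 5821.69, σ² = 100.41² = 10082.1681; σ² + n·σ₀² = 10082.1681 + 15·5821.69 = 97407.5181.
Posterior precision = 1/σ₀² + n/σ² = 1/5821.69 + 15/10082.1681 = (σ² + n·σ₀²)/(σ₀²σ²) = 97407.5181/(5821.69·10082.1681); posterior variance σₙ² = σ₀²σ²/(σ² + n·σ₀²) = 5821.69·10082.1681/97407.5181 = 602.574199.

602.574199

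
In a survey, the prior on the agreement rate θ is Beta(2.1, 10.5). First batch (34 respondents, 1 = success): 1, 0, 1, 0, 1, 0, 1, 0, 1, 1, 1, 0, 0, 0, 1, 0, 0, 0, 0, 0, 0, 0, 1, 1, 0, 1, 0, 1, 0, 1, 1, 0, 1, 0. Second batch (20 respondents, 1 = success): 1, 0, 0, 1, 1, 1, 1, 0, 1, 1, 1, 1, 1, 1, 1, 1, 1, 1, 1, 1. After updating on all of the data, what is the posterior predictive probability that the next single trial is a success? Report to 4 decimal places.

The Beta prior is conjugate to a Binomial/Bernoulli likelihood; the update adds successes to α and failures to β.
After batch 1: Beta(2.1+15, 10.5+19) = Beta(17.1, 29.5).
After batch 2: Beta(17.1+17, 29.5+3) = Beta(34.1, 32.5).
For a single future Bernoulli trial, P(success | data) = α/(α+β) = 0.5120.

0.5120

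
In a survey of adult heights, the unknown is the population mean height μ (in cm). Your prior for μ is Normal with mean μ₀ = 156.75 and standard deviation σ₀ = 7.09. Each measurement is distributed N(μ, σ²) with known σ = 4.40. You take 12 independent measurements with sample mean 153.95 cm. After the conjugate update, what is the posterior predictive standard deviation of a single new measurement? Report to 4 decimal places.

4.5742

For Normal data with known variance σ², a Normal(μ₀, σ₀²) prior on μ is conjugate. Posterior precision = 1/σ₀² + n/σ²; posterior mean is the precision-weighted average of μ₀ and x̄.
σ₀² = 7.09² = 50.2681, σ² = 4.40² = 19.36; σ² + n·σ₀² = 19.36 + 12·50.2681 = 622.5772.
Posterior precision = 1/σ₀² + n/σ² = 1/50.2681 + 12/19.36 = (σ² + n·σ₀²)/(σ₀²σ²) = 622.5772/(50.2681·19.36); posterior variance σₙ² = σ₀²σ²/(σ² + n·σ₀²) = 50.2681·19.36/622.5772 = 1.563164.
Predictive variance for one new observation = σₙ² + σ² = 50.2681·19.36/622.5772 + 19.36 = σ²·(σ₀² + 622.5772)/622.5772 = 19.36·672.8453/622.5772 = 20.923164; SD = √(19.36·672.8453/622.5772) = 4.5742.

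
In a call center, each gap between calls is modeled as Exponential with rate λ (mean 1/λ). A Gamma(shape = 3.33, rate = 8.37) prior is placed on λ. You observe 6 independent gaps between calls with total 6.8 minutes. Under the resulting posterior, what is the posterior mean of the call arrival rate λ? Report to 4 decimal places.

0.6150

With a Gamma(shape α, rate β) prior on the exponential rate λ, the posterior after n observations with total T = Σxᵢ is Gamma(α+n, β+T).
Posterior: Gamma(3.33+6, 8.37+6.8) = Gamma(9.33, 15.17).
Posterior mean of λ = α/β = 9.33/15.17 = 0.6150.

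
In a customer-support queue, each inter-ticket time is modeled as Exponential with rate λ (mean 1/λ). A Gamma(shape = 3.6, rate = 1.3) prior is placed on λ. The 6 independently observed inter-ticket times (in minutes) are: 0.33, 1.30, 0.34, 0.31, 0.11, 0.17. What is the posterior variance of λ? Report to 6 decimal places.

0.644313

With a Gamma(shape α, rate β) prior on the exponential rate λ, the posterior after n observations with total T = Σxᵢ is Gamma(α+n, β+T).
Sum of observations T = 2.56 minutes; n = 6.
Posterior: Gamma(3.6+6, 1.3+2.56) = Gamma(9.6, 3.86).
Var = α/β² = 0.644313.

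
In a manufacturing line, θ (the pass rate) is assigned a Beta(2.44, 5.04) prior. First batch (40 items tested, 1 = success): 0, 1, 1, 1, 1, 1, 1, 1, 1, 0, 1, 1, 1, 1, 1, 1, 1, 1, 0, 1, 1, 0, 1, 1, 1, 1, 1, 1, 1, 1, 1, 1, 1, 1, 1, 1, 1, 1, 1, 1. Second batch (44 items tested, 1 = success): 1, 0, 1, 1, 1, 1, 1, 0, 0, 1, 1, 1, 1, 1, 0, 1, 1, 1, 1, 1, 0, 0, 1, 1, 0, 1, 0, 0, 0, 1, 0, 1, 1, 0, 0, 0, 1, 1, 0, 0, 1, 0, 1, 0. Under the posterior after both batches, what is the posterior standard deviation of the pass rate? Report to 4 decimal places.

0.0474

The Beta prior is conjugate to a Binomial/Bernoulli likelihood; the update adds successes to α and failures to β.
After batch 1: Beta(2.44+36, 5.04+4) = Beta(38.44, 9.04).
After batch 2: Beta(38.44+26, 9.04+18) = Beta(64.44, 27.04).
Var = αβ/((α+β)²(α+β+1)) = 64.44·27.04/(91.48²·92.48) = 0.00225145; SD = √0.00225145 = 0.0474.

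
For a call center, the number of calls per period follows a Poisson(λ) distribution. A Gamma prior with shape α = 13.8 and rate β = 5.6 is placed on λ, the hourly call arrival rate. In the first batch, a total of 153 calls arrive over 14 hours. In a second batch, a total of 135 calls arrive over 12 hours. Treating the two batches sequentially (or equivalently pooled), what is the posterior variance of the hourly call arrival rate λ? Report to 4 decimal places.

0.3022

With a Gamma(shape α, rate β) prior, the Poisson likelihood is conjugate: the posterior is Gamma(α + ΣXᵢ, β + n).
After batch 1: Gamma(α+S, β+n) = Gamma(13.8+153, 5.6+14) = Gamma(166.8, 19.6).
After batch 2: Gamma(α+S, β+n) = Gamma(166.8+135, 19.6+12) = Gamma(301.8, 31.6).
Var = α/β² = 301.8/31.6² = 0.3022.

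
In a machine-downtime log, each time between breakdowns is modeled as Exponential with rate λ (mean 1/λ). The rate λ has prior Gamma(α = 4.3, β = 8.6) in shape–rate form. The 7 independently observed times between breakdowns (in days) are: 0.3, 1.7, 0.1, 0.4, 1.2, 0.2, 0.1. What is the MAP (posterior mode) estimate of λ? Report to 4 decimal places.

0.8175

With a Gamma(shape α, rate β) prior on the exponential rate λ, the posterior after n observations with total T = Σxᵢ is Gamma(α+n, β+T).
Sum of observations T = 4.0 days; n = 7.
Posterior: Gamma(4.3+7, 8.6+4.0) = Gamma(11.3, 12.6).
Mode = (α−1)/β = 0.8175.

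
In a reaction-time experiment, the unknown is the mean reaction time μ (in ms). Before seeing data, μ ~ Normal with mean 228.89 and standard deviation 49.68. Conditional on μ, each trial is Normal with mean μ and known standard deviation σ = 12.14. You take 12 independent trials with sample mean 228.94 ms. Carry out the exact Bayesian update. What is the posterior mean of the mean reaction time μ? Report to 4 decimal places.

228.9398

For Normal data with known variance σ², a Normal(μ₀, σ₀²) prior on μ is conjugate. Posterior precision = 1/σ₀² + n/σ²; posterior mean is the precision-weighted average of μ₀ and x̄.
n·x̄ = 12·228.94 = 2747.28.
σ₀² = 49.68² = 2468.1024, σ² = 12.14² = 147.3796; σ² + n·σ₀² = 147.3796 + 12·2468.1024 = 29764.6084.
Posterior mean = (μ₀/σ₀² + n·x̄/σ²)/(1/σ₀² + n/σ²) = (σ²·μ₀ + σ₀²·n·x̄)/(σ² + n·σ₀²) = (147.3796·228.89 + 2468.1024·2747.28)/29764.6084 = 6814302.078116/29764.6084 = 228.9398.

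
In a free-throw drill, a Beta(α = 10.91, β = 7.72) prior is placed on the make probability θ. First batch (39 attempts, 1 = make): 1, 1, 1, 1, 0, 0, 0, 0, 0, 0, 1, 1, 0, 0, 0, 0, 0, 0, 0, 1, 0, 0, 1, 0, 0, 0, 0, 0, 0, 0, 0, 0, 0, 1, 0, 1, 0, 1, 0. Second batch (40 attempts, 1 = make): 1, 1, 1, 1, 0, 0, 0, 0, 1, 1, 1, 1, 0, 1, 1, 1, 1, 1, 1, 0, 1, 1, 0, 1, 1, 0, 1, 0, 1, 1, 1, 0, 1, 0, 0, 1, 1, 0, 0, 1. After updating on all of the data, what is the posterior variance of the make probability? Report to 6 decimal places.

0.002534

The Beta prior is conjugate to a Binomial/Bernoulli likelihood; the update adds successes to α and failures to β.
After batch 1: Beta(10.91+11, 7.72+28) = Beta(21.91, 35.72).
After batch 2: Beta(21.91+26, 35.72+14) = Beta(47.91, 49.72).
Var = αβ/((α+β)²(α+β+1)) = 47.91·49.72/(97.63²·98.63) = 0.002534.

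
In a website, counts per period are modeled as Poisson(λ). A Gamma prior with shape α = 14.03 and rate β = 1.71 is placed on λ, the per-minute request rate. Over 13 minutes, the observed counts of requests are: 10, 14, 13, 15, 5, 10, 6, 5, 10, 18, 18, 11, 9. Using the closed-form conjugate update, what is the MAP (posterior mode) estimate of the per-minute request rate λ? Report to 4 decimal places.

10.6751

With a Gamma(shape α, rate β) prior, the Poisson likelihood is conjugate: the posterior is Gamma(α + ΣXᵢ, β + n).
Sum of counts S = 144 over n = 13 minutes.
Posterior: Gamma(α+S, β+n) = Gamma(14.03+144, 1.71+13) = Gamma(158.03, 14.71).
Mode of Gamma(α,β) for α≥1 is (α−1)/β = 157.03/14.71 = 10.6751.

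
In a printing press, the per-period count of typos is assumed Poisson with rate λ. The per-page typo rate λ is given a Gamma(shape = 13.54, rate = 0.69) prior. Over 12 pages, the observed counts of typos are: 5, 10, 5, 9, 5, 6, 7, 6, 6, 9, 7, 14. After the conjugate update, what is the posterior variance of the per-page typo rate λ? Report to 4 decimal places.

0.6368

With a Gamma(shape α, rate β) prior, the Poisson likelihood is conjugate: the posterior is Gamma(α + ΣXᵢ, β + n).
Sum of counts S = 89 over n = 12 pages.
Posterior: Gamma(α+S, β+n) = Gamma(13.54+89, 0.69+12) = Gamma(102.54, 12.69).
Var = α/β² = 102.54/12.69² = 0.6368.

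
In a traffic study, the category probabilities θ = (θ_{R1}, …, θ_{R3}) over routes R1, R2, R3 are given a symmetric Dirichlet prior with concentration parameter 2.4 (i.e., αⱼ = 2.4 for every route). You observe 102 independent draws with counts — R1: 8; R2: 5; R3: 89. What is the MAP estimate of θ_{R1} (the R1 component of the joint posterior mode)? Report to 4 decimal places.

The Dirichlet prior is conjugate to the Multinomial likelihood: each posterior αⱼ = prior αⱼ + observed count nⱼ.
Posterior concentration: (10.4, 7.4, 91.4), total = 109.2.
Joint mode component: (α_{R1}−1)/(Σα−K) = 9.4/106.2 = 0.0885.

0.0885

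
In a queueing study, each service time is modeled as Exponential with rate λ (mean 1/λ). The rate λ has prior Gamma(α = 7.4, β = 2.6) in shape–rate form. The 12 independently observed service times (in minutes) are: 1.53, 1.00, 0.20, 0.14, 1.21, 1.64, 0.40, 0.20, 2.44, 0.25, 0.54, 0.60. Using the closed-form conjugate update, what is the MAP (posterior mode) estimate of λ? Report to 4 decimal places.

With a Gamma(shape α, rate β) prior on the exponential rate λ, the posterior after n observations with total T = Σxᵢ is Gamma(α+n, β+T).
Sum of observations T = 10.15 minutes; n = 12.
Posterior: Gamma(7.4+12, 2.6+10.15) = Gamma(19.4, 12.75).
Mode = (α−1)/β = 1.4431.

1.4431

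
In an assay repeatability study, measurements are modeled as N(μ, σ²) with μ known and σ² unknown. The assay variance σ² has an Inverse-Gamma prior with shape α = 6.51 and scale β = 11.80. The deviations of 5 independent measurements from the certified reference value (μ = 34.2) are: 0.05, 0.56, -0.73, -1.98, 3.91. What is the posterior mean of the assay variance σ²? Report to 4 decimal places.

2.7252

With known mean μ and an Inverse-Gamma(α, β) prior on σ², the Normal likelihood is conjugate: posterior is Inv-Gamma(α + n/2, β + Σ(xᵢ−μ)²/2).
Σ(xᵢ−μ)² = (0.05)² + (0.56)² + (-0.73)² + (-1.98)² + (3.91)² = 20.0575.
Posterior: Inv-Gamma(6.51 + 5/2, 11.80 + 20.0575/2) = Inv-Gamma(9.01, 21.82875).
E[σ²|data] = β/(α−1) = 21.82875/8.01 = 2.7252.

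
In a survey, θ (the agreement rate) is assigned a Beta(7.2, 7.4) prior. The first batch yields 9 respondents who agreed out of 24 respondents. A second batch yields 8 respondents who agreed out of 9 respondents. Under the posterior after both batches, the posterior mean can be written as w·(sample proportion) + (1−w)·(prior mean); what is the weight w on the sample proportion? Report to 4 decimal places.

0.6933

The Beta prior is conjugate to a Binomial/Bernoulli likelihood; the update adds successes to α and failures to β.
Total number of respondents: n = 24 + 9 = 33.
Posterior mean = (α₀+k)/(α₀+β₀+n) = [n/(α₀+β₀+n)]·(k/n) + [(α₀+β₀)/(α₀+β₀+n)]·α₀/(α₀+β₀), so only n and the prior enter the weight.
The weight on the data is w = n/(α₀+β₀+n) = 33/(7.2+7.4+33) = 33/47.6 = 0.6933.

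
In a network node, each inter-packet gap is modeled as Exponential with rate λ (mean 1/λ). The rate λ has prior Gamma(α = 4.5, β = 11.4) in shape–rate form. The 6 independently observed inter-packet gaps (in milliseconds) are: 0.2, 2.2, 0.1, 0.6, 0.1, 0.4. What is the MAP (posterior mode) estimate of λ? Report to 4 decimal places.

0.6333

With a Gamma(shape α, rate β) prior on the exponential rate λ, the posterior after n observations with total T = Σxᵢ is Gamma(α+n, β+T).
Sum of observations T = 3.6 milliseconds; n = 6.
Posterior: Gamma(4.5+6, 11.4+3.6) = Gamma(10.5, 15.0).
Mode = (α−1)/β = 0.6333.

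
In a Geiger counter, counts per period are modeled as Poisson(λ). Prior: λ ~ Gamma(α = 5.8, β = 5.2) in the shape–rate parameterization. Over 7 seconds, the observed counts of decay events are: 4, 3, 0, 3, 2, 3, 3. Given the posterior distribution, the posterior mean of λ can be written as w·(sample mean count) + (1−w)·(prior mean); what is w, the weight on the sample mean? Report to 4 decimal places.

With a Gamma(shape α, rate β) prior, the Poisson likelihood is conjugate: the posterior is Gamma(α + ΣXᵢ, β + n).
Posterior mean = (α₀+S)/(β₀+n) = [n/(β₀+n)]·(S/n) + [β₀/(β₀+n)]·(α₀/β₀), so only n and β₀ enter the weight.
Weight on data w = n/(β₀+n) = 7/(5.2+7) = 7/12.2 = 0.5738.

0.5738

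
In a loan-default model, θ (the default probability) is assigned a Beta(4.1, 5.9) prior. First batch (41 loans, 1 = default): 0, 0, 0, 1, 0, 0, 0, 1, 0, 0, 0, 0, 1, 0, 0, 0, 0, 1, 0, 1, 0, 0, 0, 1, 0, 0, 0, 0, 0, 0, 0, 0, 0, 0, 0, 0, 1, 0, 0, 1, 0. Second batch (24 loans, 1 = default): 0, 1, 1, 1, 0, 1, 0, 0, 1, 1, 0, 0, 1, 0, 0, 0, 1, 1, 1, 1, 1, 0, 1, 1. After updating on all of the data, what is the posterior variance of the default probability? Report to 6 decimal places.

0.002985

The Beta prior is conjugate to a Binomial/Bernoulli likelihood; the update adds successes to α and failures to β.
After batch 1: Beta(4.1+8, 5.9+33) = Beta(12.1, 38.9).
After batch 2: Beta(12.1+14, 38.9+10) = Beta(26.1, 48.9).
Var = αβ/((α+β)²(α+β+1)) = 26.1·48.9/(75.0²·76.0) = 0.002985.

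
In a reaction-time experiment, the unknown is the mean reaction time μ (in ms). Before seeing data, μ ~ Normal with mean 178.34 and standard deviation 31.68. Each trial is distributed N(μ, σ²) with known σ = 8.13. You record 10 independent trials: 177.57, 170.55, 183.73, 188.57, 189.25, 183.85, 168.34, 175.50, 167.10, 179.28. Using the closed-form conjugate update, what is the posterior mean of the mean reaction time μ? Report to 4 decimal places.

178.3738

For Normal data with known variance σ², a Normal(μ₀, σ₀²) prior on μ is conjugate. Posterior precision = 1/σ₀² + n/σ²; posterior mean is the precision-weighted average of μ₀ and x̄.
Σxᵢ = 177.57 + 170.55 + 183.73 + 188.57 + 189.25 + 183.85 + 168.34 + 175.50 + 167.10 + 179.28 = 1783.74, so n·x̄ = 1783.74.
σ₀² = 31.68² = 1003.6224, σ² = 8.13² = 66.0969; σ² + n·σ₀² = 66.0969 + 10·1003.6224 = 10102.3209.
Posterior mean = (μ₀/σ₀² + n·x̄/σ²)/(1/σ₀² + n/σ²) = (σ²·μ₀ + σ₀²·n·x̄)/(σ² + n·σ₀²) = (66.0969·178.34 + 1003.6224·1783.74)/10102.3209 = 1801989.140922/10102.3209 = 178.3738.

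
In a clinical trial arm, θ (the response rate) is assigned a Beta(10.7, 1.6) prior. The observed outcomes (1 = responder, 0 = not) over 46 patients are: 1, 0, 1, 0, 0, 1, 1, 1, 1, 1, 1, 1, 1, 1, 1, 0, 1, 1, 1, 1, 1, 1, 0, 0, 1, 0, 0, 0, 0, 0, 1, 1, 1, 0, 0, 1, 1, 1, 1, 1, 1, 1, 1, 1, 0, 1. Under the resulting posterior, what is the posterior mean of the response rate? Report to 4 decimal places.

0.7324

The Beta prior is conjugate to a Binomial/Bernoulli likelihood; the update adds successes to α and failures to β.
Posterior: Beta(α+k, β+n−k) = Beta(10.7+32, 1.6+14) = Beta(42.7, 15.6).
Posterior mean = α/(α+β) = 42.7/58.3 = 0.7324.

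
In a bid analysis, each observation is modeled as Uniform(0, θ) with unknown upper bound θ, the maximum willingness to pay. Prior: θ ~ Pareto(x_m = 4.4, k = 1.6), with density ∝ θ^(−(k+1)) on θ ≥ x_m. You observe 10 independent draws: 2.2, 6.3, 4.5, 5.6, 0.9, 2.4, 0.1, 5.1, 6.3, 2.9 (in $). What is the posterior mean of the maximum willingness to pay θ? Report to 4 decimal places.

6.8943

A Pareto(scale x_m, shape k) prior on the upper bound θ of Uniform(0, θ) is conjugate: posterior is Pareto(max(x_m, max xᵢ), k + n).
Sample maximum = 6.3; prior scale x_m = 4.4 → posterior scale = max = 6.3.
Posterior shape = 1.6 + 10 = 11.6.
E[θ|data] = k·x_m/(k−1) = 11.6·6.3/10.6 = 6.8943.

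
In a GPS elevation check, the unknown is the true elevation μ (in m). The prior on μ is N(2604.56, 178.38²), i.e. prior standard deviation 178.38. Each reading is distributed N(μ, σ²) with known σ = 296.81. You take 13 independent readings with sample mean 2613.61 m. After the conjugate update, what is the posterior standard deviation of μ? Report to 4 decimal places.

74.7449

For Normal data with known variance σ², a Normal(μ₀, σ₀²) prior on μ is conjugate. Posterior precision = 1/σ₀² + n/σ²; posterior mean is the precision-weighted average of μ₀ and x̄.
σ₀² = 178.38² = 31819.4244, σ² = 296.81² = 88096.1761; σ² + n·σ₀² = 88096.1761 + 13·31819.4244 = 501748.6933.
Posterior precision = 1/σ₀² + n/σ² = 1/31819.4244 + 13/88096.1761 = (σ² + n·σ₀²)/(σ₀²σ²) = 501748.6933/(31819.4244·88096.1761); posterior variance σₙ² = σ₀²σ²/(σ² + n·σ₀²) = 31819.4244·88096.1761/501748.6933 = 5586.800031.
Posterior SD = √σₙ² = √(31819.4244·88096.1761/501748.6933) = 74.7449.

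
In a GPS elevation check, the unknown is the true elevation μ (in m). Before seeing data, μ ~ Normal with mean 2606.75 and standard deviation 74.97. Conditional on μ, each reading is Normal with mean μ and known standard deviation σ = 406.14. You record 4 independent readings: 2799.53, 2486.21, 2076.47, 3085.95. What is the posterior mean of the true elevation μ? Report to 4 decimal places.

2607.3845

For Normal data with known variance σ², a Normal(μ₀, σ₀²) prior on μ is conjugate. Posterior precision = 1/σ₀² + n/σ²; posterior mean is the precision-weighted average of μ₀ and x̄.
Σxᵢ = 2799.53 + 2486.21 + 2076.47 + 3085.95 = 10448.16, so n·x̄ = 10448.16.
σ₀² = 74.97² = 5620.5009, σ² = 406.14² = 164949.6996; σ² + n·σ₀² = 164949.6996 + 4·5620.5009 = 187431.7032.
Posterior mean = (μ₀/σ₀² + n·x̄/σ²)/(1/σ₀² + n/σ²) = (σ²·μ₀ + σ₀²·n·x̄)/(σ² + n·σ₀²) = (164949.6996·2606.75 + 5620.5009·10448.16)/187431.7032 = 488706522.115644/187431.7032 = 2607.3845.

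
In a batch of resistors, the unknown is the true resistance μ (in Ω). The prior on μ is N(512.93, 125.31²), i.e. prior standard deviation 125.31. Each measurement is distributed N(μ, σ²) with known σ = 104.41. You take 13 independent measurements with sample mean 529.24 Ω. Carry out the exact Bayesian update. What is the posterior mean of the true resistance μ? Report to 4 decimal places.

For Normal data with known variance σ², a Normal(μ₀, σ₀²) prior on μ is conjugate. Posterior precision = 1/σ₀² + n/σ²; posterior mean is the precision-weighted average of μ₀ and x̄.
n·x̄ = 13·529.24 = 6880.12.
σ₀² = 125.31² = 15702.5961, σ² = 104.41² = 10901.4481; σ² + n·σ₀² = 10901.4481 + 13·15702.5961 = 215035.1974.
Posterior mean = (μ₀/σ₀² + n·x̄/σ²)/(1/σ₀² + n/σ²) = (σ²·μ₀ + σ₀²·n·x̄)/(σ² + n·σ₀²) = (10901.4481·512.93 + 15702.5961·6880.12)/215035.1974 = 113627425.253465/215035.1974 = 528.4131.

528.4131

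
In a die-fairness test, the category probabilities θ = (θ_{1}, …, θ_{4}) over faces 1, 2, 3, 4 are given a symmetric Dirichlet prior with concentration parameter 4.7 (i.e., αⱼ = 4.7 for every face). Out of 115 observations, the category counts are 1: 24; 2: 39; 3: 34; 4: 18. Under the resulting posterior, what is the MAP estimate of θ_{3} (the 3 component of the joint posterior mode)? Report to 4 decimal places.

0.2904

The Dirichlet prior is conjugate to the Multinomial likelihood: each posterior αⱼ = prior αⱼ + observed count nⱼ.
Posterior concentration: (28.7, 43.7, 38.7, 22.7), total = 133.8.
Joint mode component: (α_{3}−1)/(Σα−K) = 37.7/129.8 = 0.2904.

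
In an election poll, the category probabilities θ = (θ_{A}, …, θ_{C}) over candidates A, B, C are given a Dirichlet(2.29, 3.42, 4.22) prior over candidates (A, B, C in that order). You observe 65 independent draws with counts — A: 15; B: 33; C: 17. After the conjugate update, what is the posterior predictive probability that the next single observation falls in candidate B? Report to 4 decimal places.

0.4861

The Dirichlet prior is conjugate to the Multinomial likelihood: each posterior αⱼ = prior αⱼ + observed count nⱼ.
Posterior concentration: (17.29, 36.42, 21.22), total = 74.93.
P(next = B | data) = α_{B}/Σα = 0.4861.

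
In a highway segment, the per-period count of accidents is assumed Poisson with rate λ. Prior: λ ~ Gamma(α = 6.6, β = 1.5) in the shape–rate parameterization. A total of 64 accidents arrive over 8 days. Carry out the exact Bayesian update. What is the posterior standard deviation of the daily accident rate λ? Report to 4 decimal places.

With a Gamma(shape α, rate β) prior, the Poisson likelihood is conjugate: the posterior is Gamma(α + ΣXᵢ, β + n).
Posterior: Gamma(α+S, β+n) = Gamma(6.6+64, 1.5+8) = Gamma(70.6, 9.5).
SD = √α/β = √70.6/9.5 = 0.8845.

0.8845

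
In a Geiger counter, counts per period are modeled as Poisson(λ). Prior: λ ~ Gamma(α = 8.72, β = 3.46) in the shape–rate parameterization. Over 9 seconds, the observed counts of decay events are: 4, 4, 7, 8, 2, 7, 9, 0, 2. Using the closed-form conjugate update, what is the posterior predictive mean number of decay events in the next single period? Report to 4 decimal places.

With a Gamma(shape α, rate β) prior, the Poisson likelihood is conjugate: the posterior is Gamma(α + ΣXᵢ, β + n).
Sum of counts S = 43 over n = 9 seconds.
Posterior: Gamma(α+S, β+n) = Gamma(8.72+43, 3.46+9) = Gamma(51.72, 12.46).
The predictive distribution for one future period is NegBinom with mean α/β = 4.1509.

4.1509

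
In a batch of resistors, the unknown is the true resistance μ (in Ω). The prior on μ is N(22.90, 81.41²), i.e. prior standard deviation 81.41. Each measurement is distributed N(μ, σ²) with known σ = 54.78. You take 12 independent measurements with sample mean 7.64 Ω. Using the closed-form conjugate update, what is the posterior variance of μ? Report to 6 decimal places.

240.978165

For Normal data with known variance σ², a Normal(μ₀, σ₀²) prior on μ is conjugate. Posterior precision = 1/σ₀² + n/σ²; posterior mean is the precision-weighted average of μ₀ and x̄.
σ₀² = 81.41² = 6627.5881, σ² = 54.78² = 3000.8484; σ² + n·σ₀² = 3000.8484 + 12·6627.5881 = 82531.9056.
Posterior precision = 1/σ₀² + n/σ² = 1/6627.5881 + 12/3000.8484 = (σ² + n·σ₀²)/(σ₀²σ²) = 82531.9056/(6627.5881·3000.8484); posterior variance σₙ² = σ₀²σ²/(σ² + n·σ₀²) = 6627.5881·3000.8484/82531.9056 = 240.978165.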